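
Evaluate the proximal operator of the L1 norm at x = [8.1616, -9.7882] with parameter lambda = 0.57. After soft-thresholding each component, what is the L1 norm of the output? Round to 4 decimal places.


Soft-thresholding with lambda = 0.57:
prox(8.1616) = sign(8.1616)*max(|8.1616| - 0.57, 0) = 7.5916
prox(-9.7882) = sign(-9.7882)*max(|-9.7882| - 0.57, 0) = -9.2182
prox(x) = [7.5916, -9.2182]
||prox(x)||_1 = 7.5916 + 9.2182 = 16.8098


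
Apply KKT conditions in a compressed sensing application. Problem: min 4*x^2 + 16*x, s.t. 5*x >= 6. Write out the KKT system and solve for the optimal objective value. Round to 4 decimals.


Step 1: Try lambda = 0 (constraint inactive).
x_unc = -16/(2*4) = -2.0
Check: 5*-2.0 = -10.0 < 6 -- violated!
Step 2: Constraint must be active: 5*x = 6
x* = 6/5 = 1.2
lambda = (2*4*1.2 + 16)/5 = 5.12
Step 3: Compute optimal value.
f(x*) = 4*1.2^2 + 16*1.2 = 24.96


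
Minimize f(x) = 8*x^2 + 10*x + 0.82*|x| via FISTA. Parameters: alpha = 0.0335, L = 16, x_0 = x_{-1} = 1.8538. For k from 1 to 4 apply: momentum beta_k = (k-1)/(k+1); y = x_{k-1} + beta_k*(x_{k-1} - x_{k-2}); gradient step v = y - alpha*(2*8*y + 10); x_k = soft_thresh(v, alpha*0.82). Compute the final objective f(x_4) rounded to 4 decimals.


FISTA on f(x) = 8*x^2 + 10*x + 0.82*|x|
L = 16, alpha = 0.0335
Iteration 1: beta = 0.0, y = 1.8538 + 0.0*(1.8538 - 1.8538) = 1.8538
  grad(y) = 39.6608, v = y - alpha*grad = 0.5252
  prox(v) = soft_thresh(0.5252, 0.0275) = 0.4977
Iteration 2: beta = 0.3333, y = 0.4977 + 0.3333*(0.4977 - 1.8538) = 0.0457
  grad(y) = 10.7305, v = y - alpha*grad = -0.3138
  prox(v) = soft_thresh(-0.3138, 0.0275) = -0.2863
Iteration 3: beta = 0.5, y = -0.2863 + 0.5*(-0.2863 - 0.4977) = -0.6784
  grad(y) = -0.8538, v = y - alpha*grad = -0.6498
  prox(v) = soft_thresh(-0.6498, 0.0275) = -0.6223
Iteration 4: beta = 0.6, y = -0.6223 + 0.6*(-0.6223 + 0.2863) = -0.8239
  grad(y) = -3.1817, v = y - alpha*grad = -0.7173
  prox(v) = soft_thresh(-0.7173, 0.0275) = -0.6898
f(x_4) = 8*(-0.6898)^2 + 10*(-0.6898) + 0.82*|-0.6898| = -2.5258


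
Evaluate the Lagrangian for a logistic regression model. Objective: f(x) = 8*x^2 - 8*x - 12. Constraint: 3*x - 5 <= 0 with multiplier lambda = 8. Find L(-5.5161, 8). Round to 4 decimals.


Step 1: Evaluate f(x).
f(-5.5161) = 8*(-5.5161)^2 - 8*(-5.5161) - 12 = 275.5477
Step 2: Evaluate g(x).
g(-5.5161) = 3*-5.5161 - 5 = -21.5483
Step 3: Compute Lagrangian.
L = 275.5477 + 8*-21.5483 = 103.1613


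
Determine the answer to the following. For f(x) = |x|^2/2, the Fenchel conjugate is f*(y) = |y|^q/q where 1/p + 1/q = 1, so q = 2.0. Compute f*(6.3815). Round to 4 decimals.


The conjugate exponent q satisfies 1/p + 1/q = 1.
p = 2, so q = 2/(2 - 1) = 2.0
|y|^q = 6.3815^2.0 = 40.7235
f*(6.3815) = 40.7235 / 2.0 = 20.3618


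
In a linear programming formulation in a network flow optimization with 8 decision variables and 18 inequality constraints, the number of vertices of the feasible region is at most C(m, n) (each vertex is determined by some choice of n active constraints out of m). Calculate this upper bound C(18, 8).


Each vertex corresponds to some choice of n active constraints out of m, so the number of vertices is at most C(m, n) = m! / (n!(m-n)!).
m = 18, n = 8
Numerator: 18 * 17 * 16 * 15 * 14 * 13 * 12 * 11
Denominator: 8! = 40320
C(18, 8) = 43758


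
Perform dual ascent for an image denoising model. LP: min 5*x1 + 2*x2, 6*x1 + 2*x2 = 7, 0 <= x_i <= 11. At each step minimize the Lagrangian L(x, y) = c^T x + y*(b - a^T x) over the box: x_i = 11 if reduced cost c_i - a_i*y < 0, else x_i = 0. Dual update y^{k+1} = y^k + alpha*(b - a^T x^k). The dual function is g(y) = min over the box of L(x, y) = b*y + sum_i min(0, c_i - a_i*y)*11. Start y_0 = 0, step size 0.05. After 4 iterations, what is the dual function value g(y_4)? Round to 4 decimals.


Dual ascent for LP: min 5*x1 + 2*x2, 6*x1 + 2*x2 = 7, 0 <= x_i <= 11
Step 1: y^k = 0.0, reduced costs: (5.0, 2.0)
  x^k = (0.0, 0.0), subgradient = b - a^T x = 7.0
  y^{k+1} = 0.0 + 0.05*7.0 = 0.35
Step 2: y^k = 0.35, reduced costs: (2.9, 1.3)
  x^k = (0.0, 0.0), subgradient = b - a^T x = 7.0
  y^{k+1} = 0.35 + 0.05*7.0 = 0.7
Step 3: y^k = 0.7, reduced costs: (0.8, 0.6)
  x^k = (0.0, 0.0), subgradient = b - a^T x = 7.0
  y^{k+1} = 0.7 + 0.05*7.0 = 1.05
Step 4: y^k = 1.05, reduced costs: (-1.3, -0.1)
  x^k = (11.0, 11.0), subgradient = b - a^T x = -81.0
  y^{k+1} = 1.05 + 0.05*-81.0 = -3.0
Dual objective at y_4 = -3.0: reduced costs (23.0, 8.0), box minimizer x = (0.0, 0.0)
g(y_4) = b*y + (c1 - a1*y)*x1 + (c2 - a2*y)*x2 = 7*(-3.0) + 23.0*0.0 + 8.0*0.0 = -21.0 + 0.0 + 0.0 = -21.0


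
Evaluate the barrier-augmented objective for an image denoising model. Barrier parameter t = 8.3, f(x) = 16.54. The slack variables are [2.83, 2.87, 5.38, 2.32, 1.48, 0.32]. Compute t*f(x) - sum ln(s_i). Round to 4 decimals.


Step 1: Compute log-barrier.
ln values: [1.0403, 1.0543, 1.6827, 0.8416, 0.392, -1.1394]
phi = -(1.0403 + 1.0543 + 1.6827 + 0.8416 + 0.392 - 1.1394) = -3.8715
Step 2: Compute augmented objective.
t*f(x) = 8.3*16.54 = 137.282
Total = 137.282 - 3.8715 = 133.4105


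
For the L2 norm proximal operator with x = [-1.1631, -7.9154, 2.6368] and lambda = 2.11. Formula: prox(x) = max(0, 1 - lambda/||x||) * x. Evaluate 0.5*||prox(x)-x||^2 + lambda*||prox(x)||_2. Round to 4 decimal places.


Step 1: Compute ||x||.
||x|| = 8.4237
Step 2: Compute scaling factor.
scale = max(0, 1 - 2.11/8.4237) = 0.7495
Step 3: prox(x) = [-0.8718, -5.9327, 1.9763]
||prox(x)|| = 6.3137
Step 4: Proximal objective.
0.5*||prox-x||^2 = 2.2261
lambda*||prox|| = 13.3219
Total = 15.548


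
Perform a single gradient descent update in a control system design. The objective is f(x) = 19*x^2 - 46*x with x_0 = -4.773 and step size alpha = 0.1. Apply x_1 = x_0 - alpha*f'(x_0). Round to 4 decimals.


We compute the gradient at x_0 and apply the update.
f'(x) = 38*x - 46
f'(-4.773) = 38*-4.773 - 46 = -227.374
x_1 = -4.773 - 0.1*-227.374 = 17.9644


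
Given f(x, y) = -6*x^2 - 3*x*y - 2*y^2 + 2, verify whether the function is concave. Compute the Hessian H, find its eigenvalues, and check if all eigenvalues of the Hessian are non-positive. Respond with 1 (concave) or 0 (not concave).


The Hessian of f(x,y) = -6*x^2 - 3*x*y - 2*y^2 + 2 is:
H = [[-12, -3], [-3, -4]]
Trace = -12 - 4 = -16
Determinant = -12*-4 - (-3)^2 = 39
Discriminant = (-16)^2 - 4*39 = 100.0
Eigenvalues: lambda_1 = -13.0, lambda_2 = -3.0
The function is concave.

1


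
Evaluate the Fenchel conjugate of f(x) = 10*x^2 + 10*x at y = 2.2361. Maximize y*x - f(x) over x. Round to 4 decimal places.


f*(y) = sup_x {y*x - a*x^2 - b*x} = sup_x {(y-b)*x - a*x^2}
FOC: (y - b) - 2a*x = 0 => x* = (y - b)/(2a)
x* = (2.2361 - 10)/(2*10) = -0.3882
f*(2.2361) = (y-b)^2/(4a) = (2.2361 - 10)^2/(4*10)
= 60.2781/40 = 1.507


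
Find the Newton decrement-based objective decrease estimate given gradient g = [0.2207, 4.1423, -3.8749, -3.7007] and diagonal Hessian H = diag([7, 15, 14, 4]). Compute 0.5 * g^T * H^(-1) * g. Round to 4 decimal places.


Step 1: H is diagonal, so H^(-1) * g = [0.0315, 0.2762, -0.2768, -0.9252].
Step 2: g^T H^(-1) g = sum_i g_i^2 / H_ii
  = (0.2207)^2/7 + (4.1423)^2/15 + (-3.8749)^2/14 + (-3.7007)^2/4
  = 0.007 + 1.1439 + 1.0725 + 3.4238 = 5.6472
Step 3: Objective decrease = 0.5 * g^T H^(-1) g = 2.8236


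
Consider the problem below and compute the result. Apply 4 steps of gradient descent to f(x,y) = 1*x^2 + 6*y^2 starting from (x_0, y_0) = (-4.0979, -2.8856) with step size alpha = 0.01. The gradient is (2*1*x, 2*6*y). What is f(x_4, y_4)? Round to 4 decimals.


Gradient descent on f(x,y) = 1*x^2 + 6*y^2.
Starting point: (-4.0979, -2.8856), alpha = 0.01
Step 1: grad_x = 2*1*-4.0979 = -8.1958, grad_y = 2*6*-2.8856 = -34.6272
  x_1 = -4.0979 - 0.01*-8.1958 = -4.0159
  y_1 = -2.8856 - 0.01*-34.6272 = -2.5393
Step 2: grad_x = 2*1*-4.0159 = -8.0319, grad_y = 2*6*-2.5393 = -30.4719
  x_2 = -4.0159 - 0.01*-8.0319 = -3.9356
  y_2 = -2.5393 - 0.01*-30.4719 = -2.2346
Step 3: grad_x = 2*1*-3.9356 = -7.8712, grad_y = 2*6*-2.2346 = -26.8153
  x_3 = -3.9356 - 0.01*-7.8712 = -3.8569
  y_3 = -2.2346 - 0.01*-26.8153 = -1.9665
Step 4: grad_x = 2*1*-3.8569 = -7.7138, grad_y = 2*6*-1.9665 = -23.5975
  x_4 = -3.8569 - 0.01*-7.7138 = -3.7798
  y_4 = -1.9665 - 0.01*-23.5975 = -1.7305
f(-3.7798, -1.7305) = 1*(-3.7798)^2 + 6*(-1.7305)^2 = 32.2541


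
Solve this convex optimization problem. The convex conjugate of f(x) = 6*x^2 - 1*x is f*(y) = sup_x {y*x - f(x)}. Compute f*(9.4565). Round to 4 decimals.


f*(y) = sup_x {y*x - a*x^2 - b*x} = sup_x {(y-b)*x - a*x^2}
FOC: (y - b) - 2a*x = 0 => x* = (y - b)/(2a)
x* = (9.4565 + 1)/(2*6) = 0.8714
f*(9.4565) = (y-b)^2/(4a) = (9.4565 + 1)^2/(4*6)
= 109.3384/24 = 4.5558


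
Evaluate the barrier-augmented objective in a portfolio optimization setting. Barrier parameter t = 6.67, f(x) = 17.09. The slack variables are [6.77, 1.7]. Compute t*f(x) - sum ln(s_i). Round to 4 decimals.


Step 1: Compute log-barrier.
ln values: [1.9125, 0.5306]
phi = -(1.9125 + 0.5306) = -2.4431
Step 2: Compute augmented objective.
t*f(x) = 6.67*17.09 = 113.9903
Total = 113.9903 - 2.4431 = 111.5472


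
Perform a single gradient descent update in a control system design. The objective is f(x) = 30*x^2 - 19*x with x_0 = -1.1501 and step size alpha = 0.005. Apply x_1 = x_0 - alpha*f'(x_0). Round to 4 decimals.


We compute the gradient at x_0 and apply the update.
f'(x) = 60*x - 19
f'(-1.1501) = 60*-1.1501 - 19 = -88.006
x_1 = -1.1501 - 0.005*-88.006 = -0.7101


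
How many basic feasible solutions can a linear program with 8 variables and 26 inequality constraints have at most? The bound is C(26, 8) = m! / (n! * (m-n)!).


Each vertex corresponds to some choice of n active constraints out of m, so the number of vertices is at most C(m, n) = m! / (n!(m-n)!).
m = 26, n = 8
Numerator: 26 * 25 * 24 * 23 * 22 * 21 * 20 * 19
Denominator: 8! = 40320
C(26, 8) = 1562275


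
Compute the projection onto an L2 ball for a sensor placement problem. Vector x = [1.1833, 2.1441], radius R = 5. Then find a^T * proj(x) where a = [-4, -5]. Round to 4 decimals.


Step 1: Compute ||x|| (intermediates to 6 decimals).
||x|| = sqrt(1.1833^2 + 2.1441^2) = 2.448952
Step 2: Project.
Since ||x|| <= R, proj = x (no scaling needed).
proj(x) = [1.1833, 2.1441]
Step 3: Dot product.
a^T * proj(x) = -4*1.1833 - 5*2.1441 = -15.4537


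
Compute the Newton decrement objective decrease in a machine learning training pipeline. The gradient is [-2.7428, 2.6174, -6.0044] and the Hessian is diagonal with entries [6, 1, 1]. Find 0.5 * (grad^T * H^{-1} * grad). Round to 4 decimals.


Step 1: H is diagonal, so H^(-1) * g = [-0.4571, 2.6174, -6.0044].
Step 2: g^T H^(-1) g = sum_i g_i^2 / H_ii
  = (-2.7428)^2/6 + (2.6174)^2/1 + (-6.0044)^2/1
  = 1.2538 + 6.8508 + 36.0528 = 44.1574
Step 3: Objective decrease = 0.5 * g^T H^(-1) g = 22.0787


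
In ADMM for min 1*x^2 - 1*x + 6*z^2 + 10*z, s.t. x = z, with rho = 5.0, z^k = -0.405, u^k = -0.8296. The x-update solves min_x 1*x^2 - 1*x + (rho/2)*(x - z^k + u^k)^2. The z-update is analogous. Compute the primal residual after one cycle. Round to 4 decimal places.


ADMM iteration with rho = 5.0, z^k = -0.405, u^k = -0.8296
Step 1: x-update.
Minimize 1*x^2 - 1*x + (5.0/2)*(x + 0.405 - 0.8296)^2
FOC: (2*1 + 5.0)*x = 1 + 5.0*(-0.405 + 0.8296)
x^{k+1} = 0.4461
Step 2: z-update.
Minimize 6*z^2 + 10*z + (5.0/2)*(0.4461 - z - 0.8296)^2
FOC: (2*6 + 5.0)*z = -10 + 5.0*(0.4461 - 0.8296)
z^{k+1} = -0.701
Step 3: u-update.
u^{k+1} = -0.8296 + 0.4461 + 0.701 = 0.3176
Step 4: Primal residual = |0.4461 + 0.701| = 1.1472


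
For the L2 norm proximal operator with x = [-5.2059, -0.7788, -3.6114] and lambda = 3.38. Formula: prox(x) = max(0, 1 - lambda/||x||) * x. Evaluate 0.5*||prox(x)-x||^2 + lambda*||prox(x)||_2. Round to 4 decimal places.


Step 1: Compute ||x||.
||x|| = 6.3836
Step 2: Compute scaling factor.
scale = max(0, 1 - 3.38/6.3836) = 0.4705
Step 3: prox(x) = [-2.4495, -0.3664, -1.6992]
||prox(x)|| = 3.0036
Step 4: Proximal objective.
0.5*||prox-x||^2 = 5.7122
lambda*||prox|| = 10.1522
Total = 15.8643


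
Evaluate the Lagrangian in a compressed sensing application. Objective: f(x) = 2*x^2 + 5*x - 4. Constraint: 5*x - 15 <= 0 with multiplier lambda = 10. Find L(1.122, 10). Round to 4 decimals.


Step 1: Evaluate f(x).
f(1.122) = 2*1.122^2 + 5*1.122 - 4 = 4.1278
Step 2: Evaluate g(x).
g(1.122) = 5*1.122 - 15 = -9.39
Step 3: Compute Lagrangian.
L = 4.1278 + 10*-9.39 = -89.7722


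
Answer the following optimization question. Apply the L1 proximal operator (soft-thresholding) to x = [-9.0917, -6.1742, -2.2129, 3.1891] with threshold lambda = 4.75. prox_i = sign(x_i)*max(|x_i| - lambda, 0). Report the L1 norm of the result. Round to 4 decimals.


Soft-thresholding with lambda = 4.75:
prox(-9.0917) = sign(-9.0917)*max(|-9.0917| - 4.75, 0) = -4.3417
prox(-6.1742) = sign(-6.1742)*max(|-6.1742| - 4.75, 0) = -1.4242
prox(-2.2129) = sign(-2.2129)*max(|-2.2129| - 4.75, 0) = 0.0
prox(3.1891) = sign(3.1891)*max(|3.1891| - 4.75, 0) = 0.0
prox(x) = [-4.3417, -1.4242, 0.0, 0.0]
||prox(x)||_1 = 4.3417 + 1.4242 + 0.0 + 0.0 = 5.7659


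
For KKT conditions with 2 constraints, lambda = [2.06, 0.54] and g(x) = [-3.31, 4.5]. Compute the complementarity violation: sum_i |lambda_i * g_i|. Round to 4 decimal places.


KKT complementary slackness check:
lambda_1 * g_1 = 2.06 * -3.31 = -6.8186
lambda_2 * g_2 = 0.54 * 4.5 = 2.43
Total violation = 6.8186 + 2.43 = 9.2486


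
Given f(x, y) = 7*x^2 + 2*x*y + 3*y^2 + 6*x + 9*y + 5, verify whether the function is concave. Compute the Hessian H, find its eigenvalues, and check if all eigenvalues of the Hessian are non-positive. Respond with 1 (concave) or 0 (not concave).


The Hessian of f(x,y) = 7*x^2 + 2*x*y + 3*y^2 + 6*x + 9*y + 5 is:
H = [[14, 2], [2, 6]]
Trace = 14 + 6 = 20
Determinant = 14*6 - (2)^2 = 80
Discriminant = (20)^2 - 4*80 = 80.0
Eigenvalues: lambda_1 = 5.5279, lambda_2 = 14.4721
The function is not concave.

0


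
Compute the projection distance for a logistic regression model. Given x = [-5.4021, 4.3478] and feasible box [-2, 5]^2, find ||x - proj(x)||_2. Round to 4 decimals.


Project each component onto [-2, 5].
clip(-5.4021) = -2.0, clip(4.3478) = 4.3478
Projection = [-2.0, 4.3478]
Squared diffs: [11.5743, 0.0]
Distance = sqrt(11.5743) = 3.4021


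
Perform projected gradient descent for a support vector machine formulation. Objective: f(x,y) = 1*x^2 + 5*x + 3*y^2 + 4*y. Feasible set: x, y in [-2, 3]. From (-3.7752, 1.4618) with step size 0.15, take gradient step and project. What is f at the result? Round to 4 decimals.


Step 1: Compute gradient at (-3.7752, 1.4618).
grad_x = 2*1*-3.7752 + 5 = -2.5504
grad_y = 2*3*1.4618 + 4 = 12.7708
Step 2: Gradient step.
x_raw = -3.7752 - 0.15*-2.5504 = -3.3926
y_raw = 1.4618 - 0.15*12.7708 = -0.4538
Step 3: Project onto [-2, 3].
x_proj = clip(-3.3926) = -2.0
y_proj = clip(-0.4538) = -0.4538
Step 4: Evaluate f.
f(-2.0, -0.4538) = -7.1974


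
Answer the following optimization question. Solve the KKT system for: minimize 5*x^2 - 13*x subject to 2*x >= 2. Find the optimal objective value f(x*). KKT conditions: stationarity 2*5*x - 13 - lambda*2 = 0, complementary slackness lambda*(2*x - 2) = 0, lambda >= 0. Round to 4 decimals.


Step 1: Try lambda = 0 (constraint inactive).
Stationarity: 2*5*x - 13 = 0
x* = 13/(2*5) = 1.3
Check constraint: 2*1.3 = 2.6 >= 2 -- satisfied.
Step 2: Compute optimal value.
f(x*) = 5*1.3^2 - 13*1.3 = -8.45


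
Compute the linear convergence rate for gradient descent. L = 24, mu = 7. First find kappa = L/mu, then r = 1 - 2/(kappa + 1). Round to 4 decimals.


Step 1: Compute the condition number.
kappa = L/mu = 24/7 = 3.4286
Step 2: Compute the convergence rate.
r = 1 - 2/(kappa + 1) = 1 - 2*mu/(L + mu) = (L - mu)/(L + mu) = 17/31 = 0.5484


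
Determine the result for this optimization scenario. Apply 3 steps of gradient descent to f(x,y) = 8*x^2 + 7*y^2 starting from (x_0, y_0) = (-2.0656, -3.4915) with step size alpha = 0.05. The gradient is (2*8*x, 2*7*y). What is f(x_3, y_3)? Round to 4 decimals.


Gradient descent on f(x,y) = 8*x^2 + 7*y^2.
Starting point: (-2.0656, -3.4915), alpha = 0.05
Step 1: grad_x = 2*8*-2.0656 = -33.0496, grad_y = 2*7*-3.4915 = -48.881
  x_1 = -2.0656 - 0.05*-33.0496 = -0.4131
  y_1 = -3.4915 - 0.05*-48.881 = -1.0475
Step 2: grad_x = 2*8*-0.4131 = -6.6099, grad_y = 2*7*-1.0475 = -14.6643
  x_2 = -0.4131 - 0.05*-6.6099 = -0.0826
  y_2 = -1.0475 - 0.05*-14.6643 = -0.3142
Step 3: grad_x = 2*8*-0.0826 = -1.322, grad_y = 2*7*-0.3142 = -4.3993
  x_3 = -0.0826 - 0.05*-1.322 = -0.0165
  y_3 = -0.3142 - 0.05*-4.3993 = -0.0943
f(-0.0165, -0.0943) = 8*(-0.0165)^2 + 7*(-0.0943)^2 = 0.0644


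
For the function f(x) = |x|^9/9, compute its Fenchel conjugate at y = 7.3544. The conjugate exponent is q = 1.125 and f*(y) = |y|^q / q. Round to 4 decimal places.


The conjugate exponent q satisfies 1/p + 1/q = 1.
p = 9, so q = 9/(9 - 1) = 1.125
|y|^q = 7.3544^1.125 = 9.4377
f*(7.3544) = 9.4377 / 1.125 = 8.3891


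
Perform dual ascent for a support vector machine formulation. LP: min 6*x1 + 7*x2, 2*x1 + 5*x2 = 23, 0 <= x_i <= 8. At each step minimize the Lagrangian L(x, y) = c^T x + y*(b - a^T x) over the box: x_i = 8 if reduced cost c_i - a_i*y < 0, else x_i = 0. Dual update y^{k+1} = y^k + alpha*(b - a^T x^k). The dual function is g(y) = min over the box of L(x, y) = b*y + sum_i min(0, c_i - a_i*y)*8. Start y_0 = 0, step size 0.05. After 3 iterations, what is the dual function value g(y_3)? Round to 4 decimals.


Dual ascent for LP: min 6*x1 + 7*x2, 2*x1 + 5*x2 = 23, 0 <= x_i <= 8
Step 1: y^k = 0.0, reduced costs: (6.0, 7.0)
  x^k = (0.0, 0.0), subgradient = b - a^T x = 23.0
  y^{k+1} = 0.0 + 0.05*23.0 = 1.15
Step 2: y^k = 1.15, reduced costs: (3.7, 1.25)
  x^k = (0.0, 0.0), subgradient = b - a^T x = 23.0
  y^{k+1} = 1.15 + 0.05*23.0 = 2.3
Step 3: y^k = 2.3, reduced costs: (1.4, -4.5)
  x^k = (0.0, 8.0), subgradient = b - a^T x = -17.0
  y^{k+1} = 2.3 + 0.05*-17.0 = 1.45
Dual objective at y_3 = 1.45: reduced costs (3.1, -0.25), box minimizer x = (0.0, 8.0)
g(y_3) = b*y + (c1 - a1*y)*x1 + (c2 - a2*y)*x2 = 23*1.45 + 3.1*0.0 + (-0.25)*8.0 = 33.35 + 0.0 - 2.0 = 31.35


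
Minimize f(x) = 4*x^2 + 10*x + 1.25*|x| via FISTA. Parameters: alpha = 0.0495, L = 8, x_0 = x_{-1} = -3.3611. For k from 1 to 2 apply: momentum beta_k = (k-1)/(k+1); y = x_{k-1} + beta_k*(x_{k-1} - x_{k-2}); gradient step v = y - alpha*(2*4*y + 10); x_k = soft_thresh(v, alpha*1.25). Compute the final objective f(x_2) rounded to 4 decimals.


FISTA on f(x) = 4*x^2 + 10*x + 1.25*|x|
L = 8, alpha = 0.0495
Iteration 1: beta = 0.0, y = -3.3611 + 0.0*(-3.3611 + 3.3611) = -3.3611
  grad(y) = -16.8888, v = y - alpha*grad = -2.5251
  prox(v) = soft_thresh(-2.5251, 0.0619) = -2.4632
Iteration 2: beta = 0.3333, y = -2.4632 + 0.3333*(-2.4632 + 3.3611) = -2.1639
  grad(y) = -7.3115, v = y - alpha*grad = -1.802
  prox(v) = soft_thresh(-1.802, 0.0619) = -1.7401
f(x_2) = 4*(-1.7401)^2 + 10*(-1.7401) + 1.25*|-1.7401| = -3.1139


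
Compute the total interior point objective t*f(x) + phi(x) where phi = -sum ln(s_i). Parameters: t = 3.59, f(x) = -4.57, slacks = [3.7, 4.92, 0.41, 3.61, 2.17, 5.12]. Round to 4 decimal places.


Step 1: Compute log-barrier.
ln values: [1.3083, 1.5933, -0.8916, 1.2837, 0.7747, 1.6332]
phi = -(1.3083 + 1.5933 - 0.8916 + 1.2837 + 0.7747 + 1.6332) = -5.7016
Step 2: Compute augmented objective.
t*f(x) = 3.59*-4.57 = -16.4063
Total = -16.4063 - 5.7016 = -22.1079


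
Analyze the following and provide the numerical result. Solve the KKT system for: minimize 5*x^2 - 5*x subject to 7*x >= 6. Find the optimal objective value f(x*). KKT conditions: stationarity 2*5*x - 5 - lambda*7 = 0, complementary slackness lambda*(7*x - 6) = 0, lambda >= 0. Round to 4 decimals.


Step 1: Try lambda = 0 (constraint inactive).
x_unc = 5/(2*5) = 0.5
Check: 7*0.5 = 3.5 < 6 -- violated!
Step 2: Constraint must be active: 7*x = 6
x* = 6/7 = 0.8571 (rounded; the exact value 6/7 is used below)
lambda = (2*5*(6/7) - 5)/7 = 0.5102
Step 3: Compute optimal value.
f(x*) = 5*(6/7)^2 - 5*(6/7) = -0.6122


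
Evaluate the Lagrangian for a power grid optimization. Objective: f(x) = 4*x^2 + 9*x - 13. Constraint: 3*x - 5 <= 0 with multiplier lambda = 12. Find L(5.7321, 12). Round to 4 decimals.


Step 1: Evaluate f(x).
f(5.7321) = 4*5.7321^2 + 9*5.7321 - 13 = 170.0168
Step 2: Evaluate g(x).
g(5.7321) = 3*5.7321 - 5 = 12.1963
Step 3: Compute Lagrangian.
L = 170.0168 + 12*12.1963 = 316.3724


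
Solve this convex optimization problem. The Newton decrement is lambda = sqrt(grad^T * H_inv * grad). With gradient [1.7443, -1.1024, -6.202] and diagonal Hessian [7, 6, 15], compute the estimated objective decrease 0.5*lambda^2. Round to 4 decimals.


Step 1: H is diagonal, so H^(-1) * g = [0.2492, -0.1837, -0.4135].
Step 2: g^T H^(-1) g = sum_i g_i^2 / H_ii
  = (1.7443)^2/7 + (-1.1024)^2/6 + (-6.202)^2/15
  = 0.4347 + 0.2025 + 2.5643 = 3.2015
Step 3: Objective decrease = 0.5 * g^T H^(-1) g = 1.6008


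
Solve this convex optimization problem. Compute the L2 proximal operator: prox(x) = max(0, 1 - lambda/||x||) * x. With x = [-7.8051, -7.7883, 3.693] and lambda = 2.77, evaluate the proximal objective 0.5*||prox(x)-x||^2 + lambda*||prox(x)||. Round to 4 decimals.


Step 1: Compute ||x||.
||x|| = 11.6282
Step 2: Compute scaling factor.
scale = max(0, 1 - 2.77/11.6282) = 0.7618
Step 3: prox(x) = [-5.9458, -5.933, 2.8133]
||prox(x)|| = 8.8582
Step 4: Proximal objective.
0.5*||prox-x||^2 = 3.8365
lambda*||prox|| = 24.5372
Total = 28.3737


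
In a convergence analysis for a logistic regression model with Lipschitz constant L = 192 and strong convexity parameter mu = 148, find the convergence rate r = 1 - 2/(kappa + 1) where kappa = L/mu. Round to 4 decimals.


Step 1: Compute the condition number.
kappa = L/mu = 192/148 = 1.2973
Step 2: Compute the convergence rate.
r = 1 - 2/(kappa + 1) = 1 - 2*mu/(L + mu) = (L - mu)/(L + mu) = 44/340 = 0.1294


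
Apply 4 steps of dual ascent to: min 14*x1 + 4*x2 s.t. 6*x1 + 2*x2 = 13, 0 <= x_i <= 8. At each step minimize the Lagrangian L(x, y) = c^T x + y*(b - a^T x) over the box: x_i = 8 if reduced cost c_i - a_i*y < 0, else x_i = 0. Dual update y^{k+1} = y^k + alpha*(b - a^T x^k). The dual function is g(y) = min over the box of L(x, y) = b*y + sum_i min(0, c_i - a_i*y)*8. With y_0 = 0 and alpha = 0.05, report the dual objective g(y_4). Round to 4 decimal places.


Dual ascent for LP: min 14*x1 + 4*x2, 6*x1 + 2*x2 = 13, 0 <= x_i <= 8
Step 1: y^k = 0.0, reduced costs: (14.0, 4.0)
  x^k = (0.0, 0.0), subgradient = b - a^T x = 13.0
  y^{k+1} = 0.0 + 0.05*13.0 = 0.65
Step 2: y^k = 0.65, reduced costs: (10.1, 2.7)
  x^k = (0.0, 0.0), subgradient = b - a^T x = 13.0
  y^{k+1} = 0.65 + 0.05*13.0 = 1.3
Step 3: y^k = 1.3, reduced costs: (6.2, 1.4)
  x^k = (0.0, 0.0), subgradient = b - a^T x = 13.0
  y^{k+1} = 1.3 + 0.05*13.0 = 1.95
Step 4: y^k = 1.95, reduced costs: (2.3, 0.1)
  x^k = (0.0, 0.0), subgradient = b - a^T x = 13.0
  y^{k+1} = 1.95 + 0.05*13.0 = 2.6
Dual objective at y_4 = 2.6: reduced costs (-1.6, -1.2), box minimizer x = (8.0, 8.0)
g(y_4) = b*y + (c1 - a1*y)*x1 + (c2 - a2*y)*x2 = 13*2.6 + (-1.6)*8.0 + (-1.2)*8.0 = 33.8 - 12.8 - 9.6 = 11.4


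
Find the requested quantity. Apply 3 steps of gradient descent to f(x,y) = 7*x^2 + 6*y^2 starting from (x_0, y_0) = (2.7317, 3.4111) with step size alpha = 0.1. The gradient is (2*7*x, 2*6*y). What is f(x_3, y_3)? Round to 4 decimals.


Gradient descent on f(x,y) = 7*x^2 + 6*y^2.
Starting point: (2.7317, 3.4111), alpha = 0.1
Step 1: grad_x = 2*7*2.7317 = 38.2438, grad_y = 2*6*3.4111 = 40.9332
  x_1 = 2.7317 - 0.1*38.2438 = -1.0927
  y_1 = 3.4111 - 0.1*40.9332 = -0.6822
Step 2: grad_x = 2*7*-1.0927 = -15.2975, grad_y = 2*6*-0.6822 = -8.1866
  x_2 = -1.0927 - 0.1*-15.2975 = 0.4371
  y_2 = -0.6822 - 0.1*-8.1866 = 0.1364
Step 3: grad_x = 2*7*0.4371 = 6.119, grad_y = 2*6*0.1364 = 1.6373
  x_3 = 0.4371 - 0.1*6.119 = -0.1748
  y_3 = 0.1364 - 0.1*1.6373 = -0.0273
f(-0.1748, -0.0273) = 7*(-0.1748)^2 + 6*(-0.0273)^2 = 0.2184


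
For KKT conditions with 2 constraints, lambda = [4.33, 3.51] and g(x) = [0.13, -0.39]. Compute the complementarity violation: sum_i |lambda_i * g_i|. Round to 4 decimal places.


KKT complementary slackness check:
lambda_1 * g_1 = 4.33 * 0.13 = 0.5629
lambda_2 * g_2 = 3.51 * -0.39 = -1.3689
Total violation = 0.5629 + 1.3689 = 1.9318


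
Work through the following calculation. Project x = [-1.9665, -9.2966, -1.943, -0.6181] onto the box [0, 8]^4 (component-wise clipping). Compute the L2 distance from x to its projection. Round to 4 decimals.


Project each component onto [0, 8].
clip(-1.9665) = 0.0, clip(-9.2966) = 0.0, clip(-1.943) = 0.0, clip(-0.6181) = 0.0
Projection = [0.0, 0.0, 0.0, 0.0]
Squared diffs: [3.8671, 86.4268, 3.7752, 0.382]
Distance = sqrt(94.4511) = 9.7186


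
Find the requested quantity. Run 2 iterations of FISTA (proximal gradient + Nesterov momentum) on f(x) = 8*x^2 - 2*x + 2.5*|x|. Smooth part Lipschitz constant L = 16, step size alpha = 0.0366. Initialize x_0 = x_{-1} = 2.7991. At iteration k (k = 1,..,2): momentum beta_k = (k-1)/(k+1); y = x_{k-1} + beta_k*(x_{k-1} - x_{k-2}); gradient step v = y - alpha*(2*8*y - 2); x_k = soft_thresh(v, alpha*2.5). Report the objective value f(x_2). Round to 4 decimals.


FISTA on f(x) = 8*x^2 - 2*x + 2.5*|x|
L = 16, alpha = 0.0366
Iteration 1: beta = 0.0, y = 2.7991 + 0.0*(2.7991 - 2.7991) = 2.7991
  grad(y) = 42.7856, v = y - alpha*grad = 1.2331
  prox(v) = soft_thresh(1.2331, 0.0915) = 1.1416
Iteration 2: beta = 0.3333, y = 1.1416 + 0.3333*(1.1416 - 2.7991) = 0.5892
  grad(y) = 7.4266, v = y - alpha*grad = 0.3173
  prox(v) = soft_thresh(0.3173, 0.0915) = 0.2258
f(x_2) = 8*0.2258^2 - 2*0.2258 + 2.5*|0.2258| = 0.521


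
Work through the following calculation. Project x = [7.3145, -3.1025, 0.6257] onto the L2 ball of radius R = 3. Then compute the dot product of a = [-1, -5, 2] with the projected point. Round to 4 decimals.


Step 1: Compute ||x|| (intermediates to 6 decimals).
||x|| = sqrt(7.3145^2 + (-3.1025)^2 + 0.6257^2) = 7.969876
Step 2: Project.
Since ||x|| > R, scale = R/||x|| = 3/7.969876 = 0.376417, proj(x) = scale * x
proj(x) = [2.753302, -1.167834, 0.235524]
Step 3: Dot product.
a^T * proj(x) = -1*2.753302 - 5*(-1.167834) + 2*0.235524 = 3.5569


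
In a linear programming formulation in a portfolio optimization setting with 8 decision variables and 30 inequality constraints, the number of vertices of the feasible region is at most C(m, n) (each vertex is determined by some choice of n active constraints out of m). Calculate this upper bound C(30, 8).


Each vertex corresponds to some choice of n active constraints out of m, so the number of vertices is at most C(m, n) = m! / (n!(m-n)!).
m = 30, n = 8
Numerator: 30 * 29 * 28 * 27 * 26 * 25 * 24 * 23
Denominator: 8! = 40320
C(30, 8) = 5852925


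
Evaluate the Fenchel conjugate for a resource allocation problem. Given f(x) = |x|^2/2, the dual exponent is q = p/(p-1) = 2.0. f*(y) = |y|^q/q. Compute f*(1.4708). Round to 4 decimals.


The conjugate exponent q satisfies 1/p + 1/q = 1.
p = 2, so q = 2/(2 - 1) = 2.0
|y|^q = 1.4708^2.0 = 2.1633
f*(1.4708) = 2.1633 / 2.0 = 1.0816


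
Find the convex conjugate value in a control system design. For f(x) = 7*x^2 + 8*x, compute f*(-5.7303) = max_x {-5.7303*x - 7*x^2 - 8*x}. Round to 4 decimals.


f*(y) = sup_x {y*x - a*x^2 - b*x} = sup_x {(y-b)*x - a*x^2}
FOC: (y - b) - 2a*x = 0 => x* = (y - b)/(2a)
x* = (-5.7303 - 8)/(2*7) = -0.9807
f*(-5.7303) = (y-b)^2/(4a) = (-5.7303 - 8)^2/(4*7)
= 188.5211/28 = 6.7329


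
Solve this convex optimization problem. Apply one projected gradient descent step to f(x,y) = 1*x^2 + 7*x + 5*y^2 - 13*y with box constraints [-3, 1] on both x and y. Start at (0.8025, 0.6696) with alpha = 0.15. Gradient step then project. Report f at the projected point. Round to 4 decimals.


Step 1: Compute gradient at (0.8025, 0.6696).
grad_x = 2*1*0.8025 + 7 = 8.605
grad_y = 2*5*0.6696 - 13 = -6.304
Step 2: Gradient step.
x_raw = 0.8025 - 0.15*8.605 = -0.4883
y_raw = 0.6696 - 0.15*-6.304 = 1.6152
Step 3: Project onto [-3, 1].
x_proj = clip(-0.4883) = -0.4883
y_proj = clip(1.6152) = 1.0
Step 4: Evaluate f.
f(-0.4883, 1.0) = -11.1794


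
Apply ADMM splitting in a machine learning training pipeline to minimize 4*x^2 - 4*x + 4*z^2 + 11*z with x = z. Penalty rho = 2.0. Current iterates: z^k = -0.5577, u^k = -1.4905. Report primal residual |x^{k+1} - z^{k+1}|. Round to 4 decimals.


ADMM iteration with rho = 2.0, z^k = -0.5577, u^k = -1.4905
Step 1: x-update.
Minimize 4*x^2 - 4*x + (2.0/2)*(x + 0.5577 - 1.4905)^2
FOC: (2*4 + 2.0)*x = 4 + 2.0*(-0.5577 + 1.4905)
x^{k+1} = 0.5866
Step 2: z-update.
Minimize 4*z^2 + 11*z + (2.0/2)*(0.5866 - z - 1.4905)^2
FOC: (2*4 + 2.0)*z = -11 + 2.0*(0.5866 - 1.4905)
z^{k+1} = -1.2808
Step 3: u-update.
u^{k+1} = -1.4905 + 0.5866 + 1.2808 = 0.3768
Step 4: Primal residual = |0.5866 + 1.2808| = 1.8673


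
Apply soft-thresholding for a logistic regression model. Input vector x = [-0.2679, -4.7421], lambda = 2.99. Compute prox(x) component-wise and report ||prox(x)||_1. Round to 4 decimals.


Soft-thresholding with lambda = 2.99:
prox(-0.2679) = sign(-0.2679)*max(|-0.2679| - 2.99, 0) = 0.0
prox(-4.7421) = sign(-4.7421)*max(|-4.7421| - 2.99, 0) = -1.7521
prox(x) = [0.0, -1.7521]
||prox(x)||_1 = 0.0 + 1.7521 = 1.7521


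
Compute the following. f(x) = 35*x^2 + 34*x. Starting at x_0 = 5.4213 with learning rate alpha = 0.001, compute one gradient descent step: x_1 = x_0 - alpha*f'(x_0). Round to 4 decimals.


We compute the gradient at x_0 and apply the update.
f'(x) = 70*x + 34
f'(5.4213) = 70*5.4213 + 34 = 413.491
x_1 = 5.4213 - 0.001*413.491 = 5.0078


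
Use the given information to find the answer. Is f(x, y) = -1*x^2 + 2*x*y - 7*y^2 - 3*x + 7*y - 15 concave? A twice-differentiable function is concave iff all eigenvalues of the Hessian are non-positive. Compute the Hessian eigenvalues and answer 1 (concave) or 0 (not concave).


The Hessian of f(x,y) = -1*x^2 + 2*x*y - 7*y^2 - 3*x + 7*y - 15 is:
H = [[-2, 2], [2, -14]]
Trace = -2 - 14 = -16
Determinant = -2*-14 - (2)^2 = 24
Discriminant = (-16)^2 - 4*24 = 160.0
Eigenvalues: lambda_1 = -14.3246, lambda_2 = -1.6754
The function is concave.

1


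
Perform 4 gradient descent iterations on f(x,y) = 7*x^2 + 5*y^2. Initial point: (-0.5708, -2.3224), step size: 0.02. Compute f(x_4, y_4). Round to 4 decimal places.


Gradient descent on f(x,y) = 7*x^2 + 5*y^2.
Starting point: (-0.5708, -2.3224), alpha = 0.02
Step 1: grad_x = 2*7*-0.5708 = -7.9912, grad_y = 2*5*-2.3224 = -23.224
  x_1 = -0.5708 - 0.02*-7.9912 = -0.411
  y_1 = -2.3224 - 0.02*-23.224 = -1.8579
Step 2: grad_x = 2*7*-0.411 = -5.7537, grad_y = 2*5*-1.8579 = -18.5792
  x_2 = -0.411 - 0.02*-5.7537 = -0.2959
  y_2 = -1.8579 - 0.02*-18.5792 = -1.4863
Step 3: grad_x = 2*7*-0.2959 = -4.1426, grad_y = 2*5*-1.4863 = -14.8634
  x_3 = -0.2959 - 0.02*-4.1426 = -0.213
  y_3 = -1.4863 - 0.02*-14.8634 = -1.1891
Step 4: grad_x = 2*7*-0.213 = -2.9827, grad_y = 2*5*-1.1891 = -11.8907
  x_4 = -0.213 - 0.02*-2.9827 = -0.1534
  y_4 = -1.1891 - 0.02*-11.8907 = -0.9513
f(-0.1534, -0.9513) = 7*(-0.1534)^2 + 5*(-0.9513)^2 = 4.6891


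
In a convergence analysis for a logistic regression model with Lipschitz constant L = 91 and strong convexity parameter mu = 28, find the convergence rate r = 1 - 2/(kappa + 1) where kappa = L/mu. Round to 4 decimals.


Step 1: Compute the condition number.
kappa = L/mu = 91/28 = 3.25
Step 2: Compute the convergence rate.
r = 1 - 2/(kappa + 1) = 1 - 2*mu/(L + mu) = (L - mu)/(L + mu) = 63/119 = 0.5294


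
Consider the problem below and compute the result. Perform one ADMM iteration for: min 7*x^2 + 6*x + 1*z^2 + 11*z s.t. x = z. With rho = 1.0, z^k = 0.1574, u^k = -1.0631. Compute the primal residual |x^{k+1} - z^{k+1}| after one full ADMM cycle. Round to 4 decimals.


ADMM iteration with rho = 1.0, z^k = 0.1574, u^k = -1.0631
Step 1: x-update.
Minimize 7*x^2 + 6*x + (1.0/2)*(x - 0.1574 - 1.0631)^2
FOC: (2*7 + 1.0)*x = -6 + 1.0*(0.1574 + 1.0631)
x^{k+1} = -0.3186
Step 2: z-update.
Minimize 1*z^2 + 11*z + (1.0/2)*(-0.3186 - z - 1.0631)^2
FOC: (2*1 + 1.0)*z = -11 + 1.0*(-0.3186 - 1.0631)
z^{k+1} = -4.1272
Step 3: u-update.
u^{k+1} = -1.0631 - 0.3186 + 4.1272 = 2.7455
Step 4: Primal residual = |-0.3186 + 4.1272| = 3.8086


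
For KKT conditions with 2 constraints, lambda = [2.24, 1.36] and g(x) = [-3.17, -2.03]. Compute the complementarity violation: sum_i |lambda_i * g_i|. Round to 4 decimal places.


KKT complementary slackness check:
lambda_1 * g_1 = 2.24 * -3.17 = -7.1008
lambda_2 * g_2 = 1.36 * -2.03 = -2.7608
Total violation = 7.1008 + 2.7608 = 9.8616


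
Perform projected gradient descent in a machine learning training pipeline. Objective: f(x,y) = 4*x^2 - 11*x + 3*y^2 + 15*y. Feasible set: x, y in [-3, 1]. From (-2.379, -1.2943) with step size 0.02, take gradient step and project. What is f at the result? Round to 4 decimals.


Step 1: Compute gradient at (-2.379, -1.2943).
grad_x = 2*4*-2.379 - 11 = -30.032
grad_y = 2*3*-1.2943 + 15 = 7.2342
Step 2: Gradient step.
x_raw = -2.379 - 0.02*-30.032 = -1.7784
y_raw = -1.2943 - 0.02*7.2342 = -1.439
Step 3: Project onto [-3, 1].
x_proj = clip(-1.7784) = -1.7784
y_proj = clip(-1.439) = -1.439
Step 4: Evaluate f.
f(-1.7784, -1.439) = 16.8395


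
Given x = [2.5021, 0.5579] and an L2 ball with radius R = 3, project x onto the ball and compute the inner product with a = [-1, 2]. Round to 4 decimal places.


Step 1: Compute ||x|| (intermediates to 6 decimals).
||x|| = sqrt(2.5021^2 + 0.5579^2) = 2.563544
Step 2: Project.
Since ||x|| <= R, proj = x (no scaling needed).
proj(x) = [2.5021, 0.5579]
Step 3: Dot product.
a^T * proj(x) = -1*2.5021 + 2*0.5579 = -1.3863


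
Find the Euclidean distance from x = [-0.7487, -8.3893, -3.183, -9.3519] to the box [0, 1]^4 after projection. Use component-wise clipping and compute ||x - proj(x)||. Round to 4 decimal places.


Project each component onto [0, 1].
clip(-0.7487) = 0.0, clip(-8.3893) = 0.0, clip(-3.183) = 0.0, clip(-9.3519) = 0.0
Projection = [0.0, 0.0, 0.0, 0.0]
Squared diffs: [0.5606, 70.3804, 10.1315, 87.458]
Distance = sqrt(168.5305) = 12.9819


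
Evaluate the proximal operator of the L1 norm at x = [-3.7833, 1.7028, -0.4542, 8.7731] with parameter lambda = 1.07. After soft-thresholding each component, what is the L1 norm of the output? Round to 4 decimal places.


Soft-thresholding with lambda = 1.07:
prox(-3.7833) = sign(-3.7833)*max(|-3.7833| - 1.07, 0) = -2.7133
prox(1.7028) = sign(1.7028)*max(|1.7028| - 1.07, 0) = 0.6328
prox(-0.4542) = sign(-0.4542)*max(|-0.4542| - 1.07, 0) = 0.0
prox(8.7731) = sign(8.7731)*max(|8.7731| - 1.07, 0) = 7.7031
prox(x) = [-2.7133, 0.6328, 0.0, 7.7031]
||prox(x)||_1 = 2.7133 + 0.6328 + 0.0 + 7.7031 = 11.0492


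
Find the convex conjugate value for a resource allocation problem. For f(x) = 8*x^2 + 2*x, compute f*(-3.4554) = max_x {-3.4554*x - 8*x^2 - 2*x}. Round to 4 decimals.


f*(y) = sup_x {y*x - a*x^2 - b*x} = sup_x {(y-b)*x - a*x^2}
FOC: (y - b) - 2a*x = 0 => x* = (y - b)/(2a)
x* = (-3.4554 - 2)/(2*8) = -0.341
f*(-3.4554) = (y-b)^2/(4a) = (-3.4554 - 2)^2/(4*8)
= 29.7614/32 = 0.93


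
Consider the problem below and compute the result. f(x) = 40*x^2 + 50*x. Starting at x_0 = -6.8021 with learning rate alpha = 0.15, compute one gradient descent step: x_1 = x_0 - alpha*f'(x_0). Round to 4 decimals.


We compute the gradient at x_0 and apply the update.
f'(x) = 80*x + 50
f'(-6.8021) = 80*-6.8021 + 50 = -494.168
x_1 = -6.8021 - 0.15*-494.168 = 67.3231


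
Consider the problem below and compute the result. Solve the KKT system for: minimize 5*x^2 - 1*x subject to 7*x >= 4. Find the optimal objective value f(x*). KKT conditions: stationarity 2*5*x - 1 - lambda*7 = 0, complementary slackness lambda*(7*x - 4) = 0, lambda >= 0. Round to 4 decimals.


Step 1: Try lambda = 0 (constraint inactive).
x_unc = 1/(2*5) = 0.1
Check: 7*0.1 = 0.7 < 4 -- violated!
Step 2: Constraint must be active: 7*x = 4
x* = 4/7 = 0.5714 (rounded; the exact value 4/7 is used below)
lambda = (2*5*(4/7) - 1)/7 = 0.6735
Step 3: Compute optimal value.
f(x*) = 5*(4/7)^2 - 1*(4/7) = 1.0612


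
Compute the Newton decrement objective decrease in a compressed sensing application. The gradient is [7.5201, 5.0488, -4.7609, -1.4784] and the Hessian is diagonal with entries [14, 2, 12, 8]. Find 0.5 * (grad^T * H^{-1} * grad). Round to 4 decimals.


Step 1: H is diagonal, so H^(-1) * g = [0.5372, 2.5244, -0.3967, -0.1848].
Step 2: g^T H^(-1) g = sum_i g_i^2 / H_ii
  = (7.5201)^2/14 + (5.0488)^2/2 + (-4.7609)^2/12 + (-1.4784)^2/8
  = 4.0394 + 12.7452 + 1.8888 + 0.2732 = 18.9467
Step 3: Objective decrease = 0.5 * g^T H^(-1) g = 9.4733


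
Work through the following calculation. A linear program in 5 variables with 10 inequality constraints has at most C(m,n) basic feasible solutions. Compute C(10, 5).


Each vertex corresponds to some choice of n active constraints out of m, so the number of vertices is at most C(m, n) = m! / (n!(m-n)!).
m = 10, n = 5
Numerator: 10 * 9 * 8 * 7 * 6
Denominator: 5! = 120
C(10, 5) = 252


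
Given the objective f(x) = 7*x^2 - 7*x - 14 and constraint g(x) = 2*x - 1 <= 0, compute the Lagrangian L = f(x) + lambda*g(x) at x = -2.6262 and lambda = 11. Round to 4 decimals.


Step 1: Evaluate f(x).
f(-2.6262) = 7*(-2.6262)^2 - 7*(-2.6262) - 14 = 52.6619
Step 2: Evaluate g(x).
g(-2.6262) = 2*-2.6262 - 1 = -6.2524
Step 3: Compute Lagrangian.
L = 52.6619 + 11*-6.2524 = -16.1145


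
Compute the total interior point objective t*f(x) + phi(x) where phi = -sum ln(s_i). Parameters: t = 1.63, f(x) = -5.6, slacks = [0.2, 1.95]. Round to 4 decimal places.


Step 1: Compute log-barrier.
ln values: [-1.6094, 0.6678]
phi = -(-1.6094 + 0.6678) = 0.9416
Step 2: Compute augmented objective.
t*f(x) = 1.63*-5.6 = -9.128
Total = -9.128 + 0.9416 = -8.1864


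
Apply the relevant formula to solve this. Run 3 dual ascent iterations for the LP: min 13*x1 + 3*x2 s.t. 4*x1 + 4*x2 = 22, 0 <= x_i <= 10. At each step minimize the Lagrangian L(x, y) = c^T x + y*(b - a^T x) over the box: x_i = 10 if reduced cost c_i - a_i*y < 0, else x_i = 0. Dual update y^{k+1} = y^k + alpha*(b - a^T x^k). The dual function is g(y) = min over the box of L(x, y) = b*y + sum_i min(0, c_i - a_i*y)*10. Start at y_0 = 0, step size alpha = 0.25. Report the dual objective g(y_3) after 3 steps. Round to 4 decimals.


Dual ascent for LP: min 13*x1 + 3*x2, 4*x1 + 4*x2 = 22, 0 <= x_i <= 10
Step 1: y^k = 0.0, reduced costs: (13.0, 3.0)
  x^k = (0.0, 0.0), subgradient = b - a^T x = 22.0
  y^{k+1} = 0.0 + 0.25*22.0 = 5.5
Step 2: y^k = 5.5, reduced costs: (-9.0, -19.0)
  x^k = (10.0, 10.0), subgradient = b - a^T x = -58.0
  y^{k+1} = 5.5 + 0.25*-58.0 = -9.0
Step 3: y^k = -9.0, reduced costs: (49.0, 39.0)
  x^k = (0.0, 0.0), subgradient = b - a^T x = 22.0
  y^{k+1} = -9.0 + 0.25*22.0 = -3.5
Dual objective at y_3 = -3.5: reduced costs (27.0, 17.0), box minimizer x = (0.0, 0.0)
g(y_3) = b*y + (c1 - a1*y)*x1 + (c2 - a2*y)*x2 = 22*(-3.5) + 27.0*0.0 + 17.0*0.0 = -77.0 + 0.0 + 0.0 = -77.0


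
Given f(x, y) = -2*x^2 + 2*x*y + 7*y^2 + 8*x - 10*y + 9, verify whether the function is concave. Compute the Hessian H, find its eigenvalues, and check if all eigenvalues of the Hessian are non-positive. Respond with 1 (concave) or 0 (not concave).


The Hessian of f(x,y) = -2*x^2 + 2*x*y + 7*y^2 + 8*x - 10*y + 9 is:
H = [[-4, 2], [2, 14]]
Trace = -4 + 14 = 10
Determinant = -4*14 - (2)^2 = -60
Discriminant = (10)^2 - 4*-60 = 340.0
Eigenvalues: lambda_1 = -4.2195, lambda_2 = 14.2195
The function is not concave.

0


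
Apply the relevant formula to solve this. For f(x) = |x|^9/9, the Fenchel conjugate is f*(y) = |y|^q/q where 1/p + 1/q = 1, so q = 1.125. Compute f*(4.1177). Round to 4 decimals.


The conjugate exponent q satisfies 1/p + 1/q = 1.
p = 9, so q = 9/(9 - 1) = 1.125
|y|^q = 4.1177^1.125 = 4.9146
f*(4.1177) = 4.9146 / 1.125 = 4.3685


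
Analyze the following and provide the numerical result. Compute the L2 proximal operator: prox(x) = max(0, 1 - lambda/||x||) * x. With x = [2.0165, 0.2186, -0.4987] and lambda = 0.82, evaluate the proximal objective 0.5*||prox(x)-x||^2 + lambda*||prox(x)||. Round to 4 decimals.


Step 1: Compute ||x||.
||x|| = 2.0887
Step 2: Compute scaling factor.
scale = max(0, 1 - 0.82/2.0887) = 0.6074
Step 3: prox(x) = [1.2249, 0.1328, -0.3029]
||prox(x)|| = 1.2687
Step 4: Proximal objective.
0.5*||prox-x||^2 = 0.3362
lambda*||prox|| = 1.0403
Total = 1.3766
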